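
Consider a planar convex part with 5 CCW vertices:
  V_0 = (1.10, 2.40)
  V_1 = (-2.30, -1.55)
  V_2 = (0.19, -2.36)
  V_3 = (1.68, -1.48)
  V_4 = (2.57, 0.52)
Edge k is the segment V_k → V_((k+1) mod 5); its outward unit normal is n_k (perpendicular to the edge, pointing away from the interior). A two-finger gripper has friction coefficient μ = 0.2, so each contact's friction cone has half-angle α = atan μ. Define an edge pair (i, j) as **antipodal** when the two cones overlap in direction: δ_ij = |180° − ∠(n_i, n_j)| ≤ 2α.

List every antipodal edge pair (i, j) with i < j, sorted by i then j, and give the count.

α = atan 0.2 = 11.31°;  2α = 22.62°
n_0 = (-0.7579, +0.6524)
n_1 = (-0.3093, -0.9509)
n_2 = (+0.5085, -0.8610)
n_3 = (+0.9136, -0.4066)
n_4 = (+0.7878, +0.6160)
  (0,1): δ = 67.30°  ·
  (0,2): δ = 18.71°  ✓
  (0,3): δ = 16.73°  ✓
  (0,4): δ = 78.74°  ·
  (1,2): δ = 131.41°  ·
  (1,3): δ = 95.97°  ·
  (1,4): δ = 33.96°  ·
  (2,3): δ = 144.56°  ·
  (2,4): δ = 82.54°  ·
  (3,4): δ = 117.99°  ·
antipodal pairs: 2

count = 2; pairs: (0,2), (0,3)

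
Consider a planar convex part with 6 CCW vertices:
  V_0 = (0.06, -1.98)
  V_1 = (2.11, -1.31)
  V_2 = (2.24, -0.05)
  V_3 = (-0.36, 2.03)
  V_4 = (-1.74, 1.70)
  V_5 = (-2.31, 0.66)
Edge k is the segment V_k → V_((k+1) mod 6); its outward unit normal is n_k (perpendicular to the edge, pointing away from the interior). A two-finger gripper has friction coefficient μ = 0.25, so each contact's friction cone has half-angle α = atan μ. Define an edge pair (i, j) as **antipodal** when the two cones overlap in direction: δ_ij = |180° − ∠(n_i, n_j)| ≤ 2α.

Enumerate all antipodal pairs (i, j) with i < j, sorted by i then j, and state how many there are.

count = 3; pairs: (0,3), (1,4), (2,5)

α = atan 0.25 = 14.04°;  2α = 28.07°
n_0 = (+0.3107, -0.9505)
n_1 = (+0.9947, -0.1026)
n_2 = (+0.6247, +0.7809)
n_3 = (-0.2326, +0.9726)
n_4 = (-0.8769, +0.4806)
n_5 = (-0.7441, -0.6680)
  (0,1): δ = 113.99°  ·
  (0,2): δ = 56.76°  ·
  (0,3): δ = 4.65°  ✓
  (0,4): δ = 43.17°  ·
  (0,5): δ = 113.82°  ·
  (1,2): δ = 122.77°  ·
  (1,3): δ = 70.66°  ·
  (1,4): δ = 22.84°  ✓
  (1,5): δ = 47.81°  ·
  (2,3): δ = 127.89°  ·
  (2,4): δ = 80.07°  ·
  (2,5): δ = 9.43°  ✓
  (3,4): δ = 132.17°  ·
  (3,5): δ = 61.53°  ·
  (4,5): δ = 109.36°  ·
antipodal pairs: 3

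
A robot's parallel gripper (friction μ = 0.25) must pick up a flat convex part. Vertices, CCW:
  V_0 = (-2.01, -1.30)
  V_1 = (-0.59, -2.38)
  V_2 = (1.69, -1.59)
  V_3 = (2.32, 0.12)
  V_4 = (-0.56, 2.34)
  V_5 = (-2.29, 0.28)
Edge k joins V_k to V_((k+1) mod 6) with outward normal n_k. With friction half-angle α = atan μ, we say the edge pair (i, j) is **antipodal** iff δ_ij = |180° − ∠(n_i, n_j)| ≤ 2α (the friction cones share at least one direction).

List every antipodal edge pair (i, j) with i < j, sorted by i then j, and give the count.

α = atan 0.25 = 14.04°;  2α = 28.07°
n_0 = (-0.6054, -0.7959)
n_1 = (+0.3274, -0.9449)
n_2 = (+0.9383, -0.3457)
n_3 = (+0.6105, +0.7920)
n_4 = (-0.7658, +0.6431)
n_5 = (-0.9847, -0.1745)
  (0,1): δ = 123.63°  ·
  (0,2): δ = 72.97°  ·
  (0,3): δ = 0.37°  ✓
  (0,4): δ = 87.23°  ·
  (0,5): δ = 137.30°  ·
  (1,2): δ = 129.34°  ·
  (1,3): δ = 56.74°  ·
  (1,4): δ = 30.87°  ·
  (1,5): δ = 80.94°  ·
  (2,3): δ = 107.40°  ·
  (2,4): δ = 19.80°  ✓
  (2,5): δ = 30.27°  ·
  (3,4): δ = 92.40°  ·
  (3,5): δ = 42.32°  ·
  (4,5): δ = 129.93°  ·
antipodal pairs: 2

count = 2; pairs: (0,3), (2,4)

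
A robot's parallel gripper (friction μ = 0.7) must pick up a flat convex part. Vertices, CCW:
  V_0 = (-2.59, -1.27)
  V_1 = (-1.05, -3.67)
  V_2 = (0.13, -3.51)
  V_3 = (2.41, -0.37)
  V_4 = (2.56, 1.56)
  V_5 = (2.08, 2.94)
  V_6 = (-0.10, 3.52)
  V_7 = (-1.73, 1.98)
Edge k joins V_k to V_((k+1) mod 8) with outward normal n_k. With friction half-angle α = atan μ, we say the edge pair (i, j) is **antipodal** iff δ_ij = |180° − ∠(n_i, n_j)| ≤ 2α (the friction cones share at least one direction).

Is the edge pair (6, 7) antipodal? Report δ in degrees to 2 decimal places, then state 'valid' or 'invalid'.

α = atan 0.7 = 34.99°;  2α = 69.98°
edge 6: e_6 = (-1.63, -1.54);  n_6 = (-0.6868, +0.7269)
edge 7: e_7 = (-0.86, -3.25);  n_7 = (-0.9667, +0.2558)
∠(n_6, n_7) = 31.80°
δ = |180° − 31.80°| = 148.20°
148.20° > 2α = 69.98°  →  invalid

δ = 148.20°, invalid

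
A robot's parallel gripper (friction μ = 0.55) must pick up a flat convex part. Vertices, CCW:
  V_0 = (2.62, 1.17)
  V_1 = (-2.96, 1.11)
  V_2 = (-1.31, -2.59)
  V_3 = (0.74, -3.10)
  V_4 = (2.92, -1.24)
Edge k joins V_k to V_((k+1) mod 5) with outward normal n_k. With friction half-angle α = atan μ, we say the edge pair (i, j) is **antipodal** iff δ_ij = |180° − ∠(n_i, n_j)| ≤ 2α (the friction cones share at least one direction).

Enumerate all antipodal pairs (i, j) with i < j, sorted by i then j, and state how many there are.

count = 3; pairs: (0,2), (0,3), (1,4)

α = atan 0.55 = 28.81°;  2α = 57.62°
n_0 = (-0.0108, +0.9999)
n_1 = (-0.9133, -0.4073)
n_2 = (-0.2414, -0.9704)
n_3 = (+0.6491, -0.7607)
n_4 = (+0.9923, +0.1235)
  (0,1): δ = 66.58°  ·
  (0,2): δ = 14.59°  ✓
  (0,3): δ = 39.86°  ✓
  (0,4): δ = 96.48°  ·
  (1,2): δ = 128.00°  ·
  (1,3): δ = 73.56°  ·
  (1,4): δ = 16.94°  ✓
  (2,3): δ = 125.56°  ·
  (2,4): δ = 68.93°  ·
  (3,4): δ = 123.38°  ·
antipodal pairs: 3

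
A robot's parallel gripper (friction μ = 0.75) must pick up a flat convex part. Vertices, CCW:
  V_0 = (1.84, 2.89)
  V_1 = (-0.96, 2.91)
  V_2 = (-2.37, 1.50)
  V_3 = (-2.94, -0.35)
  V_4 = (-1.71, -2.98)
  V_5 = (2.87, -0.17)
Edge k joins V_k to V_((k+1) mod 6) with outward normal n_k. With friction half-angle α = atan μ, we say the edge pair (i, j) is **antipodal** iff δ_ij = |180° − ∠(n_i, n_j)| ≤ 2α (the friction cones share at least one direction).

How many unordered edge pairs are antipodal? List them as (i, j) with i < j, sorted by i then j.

α = atan 0.75 = 36.87°;  2α = 73.74°
n_0 = (+0.0071, +1.0000)
n_1 = (-0.7071, +0.7071)
n_2 = (-0.9557, +0.2944)
n_3 = (-0.9058, -0.4236)
n_4 = (+0.5230, -0.8524)
n_5 = (+0.9478, +0.3190)
  (0,1): δ = 134.59°  ·
  (0,2): δ = 106.72°  ·
  (0,3): δ = 64.53°  ✓
  (0,4): δ = 31.94°  ✓
  (0,5): δ = 109.01°  ·
  (1,2): δ = 152.12°  ·
  (1,3): δ = 109.94°  ·
  (1,4): δ = 13.47°  ✓
  (1,5): δ = 63.60°  ✓
  (2,3): δ = 137.81°  ·
  (2,4): δ = 41.34°  ✓
  (2,5): δ = 35.73°  ✓
  (3,4): δ = 83.53°  ·
  (3,5): δ = 6.46°  ✓
  (4,5): δ = 102.93°  ·
antipodal pairs: 7

count = 7; pairs: (0,3), (0,4), (1,4), (1,5), (2,4), (2,5), (3,5)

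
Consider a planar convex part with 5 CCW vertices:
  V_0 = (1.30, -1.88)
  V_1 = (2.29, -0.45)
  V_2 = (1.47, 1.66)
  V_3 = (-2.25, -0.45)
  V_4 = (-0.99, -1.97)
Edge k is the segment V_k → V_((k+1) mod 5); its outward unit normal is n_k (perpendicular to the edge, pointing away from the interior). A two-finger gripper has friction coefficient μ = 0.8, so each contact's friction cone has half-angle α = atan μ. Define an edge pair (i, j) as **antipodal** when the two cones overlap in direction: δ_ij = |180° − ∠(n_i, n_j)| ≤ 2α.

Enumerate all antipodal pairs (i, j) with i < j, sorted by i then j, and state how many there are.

count = 5; pairs: (0,2), (0,3), (1,3), (1,4), (2,4)

α = atan 0.8 = 38.66°;  2α = 77.32°
n_0 = (+0.8222, -0.5692)
n_1 = (+0.9321, +0.3622)
n_2 = (-0.4934, +0.8698)
n_3 = (-0.7699, -0.6382)
n_4 = (+0.0393, -0.9992)
  (0,1): δ = 124.07°  ·
  (0,2): δ = 25.74°  ✓
  (0,3): δ = 74.35°  ✓
  (0,4): δ = 126.95°  ·
  (1,2): δ = 81.68°  ·
  (1,3): δ = 18.42°  ✓
  (1,4): δ = 71.01°  ✓
  (2,3): δ = 79.91°  ·
  (2,4): δ = 27.31°  ✓
  (3,4): δ = 127.41°  ·
antipodal pairs: 5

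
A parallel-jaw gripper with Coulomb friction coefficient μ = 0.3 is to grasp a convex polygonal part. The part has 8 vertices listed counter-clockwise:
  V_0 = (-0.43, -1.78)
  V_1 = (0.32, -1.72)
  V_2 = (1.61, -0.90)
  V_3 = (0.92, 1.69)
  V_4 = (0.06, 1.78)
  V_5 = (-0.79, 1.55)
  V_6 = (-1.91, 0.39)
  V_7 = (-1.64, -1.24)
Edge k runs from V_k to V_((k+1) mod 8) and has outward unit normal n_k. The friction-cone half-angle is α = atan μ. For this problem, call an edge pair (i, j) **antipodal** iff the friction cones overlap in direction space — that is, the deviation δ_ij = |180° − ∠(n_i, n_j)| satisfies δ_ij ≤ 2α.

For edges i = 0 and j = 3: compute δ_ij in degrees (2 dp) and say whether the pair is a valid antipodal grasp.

α = atan 0.3 = 16.70°;  2α = 33.40°
edge 0: e_0 = (+0.75, +0.06);  n_0 = (+0.0797, -0.9968)
edge 3: e_3 = (-0.86, +0.09);  n_3 = (+0.1041, +0.9946)
∠(n_0, n_3) = 169.45°
δ = |180° − 169.45°| = 10.55°
10.55° ≤ 2α = 33.40°  →  valid

δ = 10.55°, valid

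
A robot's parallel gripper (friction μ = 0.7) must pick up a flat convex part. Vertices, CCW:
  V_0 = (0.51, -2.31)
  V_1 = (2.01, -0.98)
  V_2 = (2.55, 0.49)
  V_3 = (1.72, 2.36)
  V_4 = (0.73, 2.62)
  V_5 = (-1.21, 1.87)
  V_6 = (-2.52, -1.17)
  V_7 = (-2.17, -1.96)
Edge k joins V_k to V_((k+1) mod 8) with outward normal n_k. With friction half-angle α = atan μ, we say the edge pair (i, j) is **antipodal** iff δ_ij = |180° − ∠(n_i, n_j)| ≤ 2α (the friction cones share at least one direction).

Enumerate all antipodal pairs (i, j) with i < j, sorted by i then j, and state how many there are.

count = 12; pairs: (0,3), (0,4), (0,5), (1,4), (1,5), (1,6), (2,5), (2,6), (2,7), (3,6), (3,7), (4,7)

α = atan 0.7 = 34.99°;  2α = 69.98°
n_0 = (+0.6634, -0.7482)
n_1 = (+0.9387, -0.3448)
n_2 = (+0.9140, +0.4057)
n_3 = (+0.2540, +0.9672)
n_4 = (-0.3606, +0.9327)
n_5 = (-0.9184, +0.3957)
n_6 = (-0.9143, -0.4051)
n_7 = (-0.1295, -0.9916)
  (0,1): δ = 151.73°  ·
  (0,2): δ = 107.63°  ·
  (0,3): δ = 56.28°  ✓
  (0,4): δ = 20.43°  ✓
  (0,5): δ = 25.13°  ✓
  (0,6): δ = 72.33°  ·
  (0,7): δ = 131.00°  ·
  (1,2): δ = 135.90°  ·
  (1,3): δ = 84.54°  ·
  (1,4): δ = 48.69°  ✓
  (1,5): δ = 3.14°  ✓
  (1,6): δ = 44.07°  ✓
  (1,7): δ = 102.73°  ·
  (2,3): δ = 128.65°  ·
  (2,4): δ = 92.80°  ·
  (2,5): δ = 47.25°  ✓
  (2,6): δ = 0.04°  ✓
  (2,7): δ = 58.63°  ✓
  (3,4): δ = 144.15°  ·
  (3,5): δ = 98.60°  ·
  (3,6): δ = 51.39°  ✓
  (3,7): δ = 7.27°  ✓
  (4,5): δ = 134.45°  ·
  (4,6): δ = 87.24°  ·
  (4,7): δ = 28.58°  ✓
  (5,6): δ = 132.79°  ·
  (5,7): δ = 74.13°  ·
  (6,7): δ = 121.34°  ·
antipodal pairs: 12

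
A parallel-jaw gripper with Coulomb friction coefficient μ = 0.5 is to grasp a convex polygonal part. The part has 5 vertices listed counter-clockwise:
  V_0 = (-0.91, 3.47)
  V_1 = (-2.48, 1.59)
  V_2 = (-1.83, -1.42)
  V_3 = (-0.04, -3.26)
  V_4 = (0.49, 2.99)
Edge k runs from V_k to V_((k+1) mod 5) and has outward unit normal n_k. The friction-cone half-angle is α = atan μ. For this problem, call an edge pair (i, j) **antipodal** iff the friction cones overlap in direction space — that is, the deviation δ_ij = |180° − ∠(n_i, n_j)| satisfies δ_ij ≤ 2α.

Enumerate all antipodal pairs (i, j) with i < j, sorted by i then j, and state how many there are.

α = atan 0.5 = 26.57°;  2α = 53.13°
n_0 = (-0.7676, +0.6410)
n_1 = (-0.9775, -0.2111)
n_2 = (-0.7168, -0.6973)
n_3 = (+0.9964, -0.0845)
n_4 = (+0.3243, +0.9459)
  (0,1): δ = 127.95°  ·
  (0,2): δ = 95.92°  ·
  (0,3): δ = 35.02°  ✓
  (0,4): δ = 110.94°  ·
  (1,2): δ = 147.97°  ·
  (1,3): δ = 17.03°  ✓
  (1,4): δ = 58.89°  ·
  (2,3): δ = 49.06°  ✓
  (2,4): δ = 26.86°  ✓
  (3,4): δ = 104.08°  ·
antipodal pairs: 4

count = 4; pairs: (0,3), (1,3), (2,3), (2,4)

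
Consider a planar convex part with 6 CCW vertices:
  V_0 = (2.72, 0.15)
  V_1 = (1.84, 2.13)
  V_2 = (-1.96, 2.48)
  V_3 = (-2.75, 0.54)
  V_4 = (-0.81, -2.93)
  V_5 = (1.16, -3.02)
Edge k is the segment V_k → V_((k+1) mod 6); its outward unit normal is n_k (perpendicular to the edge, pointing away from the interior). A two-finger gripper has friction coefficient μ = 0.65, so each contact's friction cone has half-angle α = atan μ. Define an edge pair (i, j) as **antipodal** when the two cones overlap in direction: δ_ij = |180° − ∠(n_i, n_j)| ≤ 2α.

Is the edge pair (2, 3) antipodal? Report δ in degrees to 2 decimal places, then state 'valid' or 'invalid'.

α = atan 0.65 = 33.02°;  2α = 66.05°
edge 2: e_2 = (-0.79, -1.94);  n_2 = (-0.9262, +0.3771)
edge 3: e_3 = (+1.94, -3.47);  n_3 = (-0.8728, -0.4880)
∠(n_2, n_3) = 51.37°
δ = |180° − 51.37°| = 128.63°
128.63° > 2α = 66.05°  →  invalid

δ = 128.63°, invalid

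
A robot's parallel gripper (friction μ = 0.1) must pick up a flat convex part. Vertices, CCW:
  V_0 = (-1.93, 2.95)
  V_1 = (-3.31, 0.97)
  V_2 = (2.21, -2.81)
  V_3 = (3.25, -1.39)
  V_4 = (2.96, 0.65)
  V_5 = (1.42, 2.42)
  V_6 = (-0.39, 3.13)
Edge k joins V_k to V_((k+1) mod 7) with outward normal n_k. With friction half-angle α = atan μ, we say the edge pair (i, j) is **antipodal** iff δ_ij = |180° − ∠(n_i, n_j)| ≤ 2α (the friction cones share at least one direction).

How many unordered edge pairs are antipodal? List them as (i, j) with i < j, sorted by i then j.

α = atan 0.1 = 5.71°;  2α = 11.42°
n_0 = (-0.8204, +0.5718)
n_1 = (-0.5650, -0.8251)
n_2 = (+0.8068, -0.5909)
n_3 = (+0.9900, +0.1407)
n_4 = (+0.7544, +0.6564)
n_5 = (+0.3652, +0.9309)
n_6 = (-0.1161, +0.9932)
  (0,1): δ = 89.53°  ·
  (0,2): δ = 1.34°  ✓
  (0,3): δ = 42.97°  ·
  (0,4): δ = 75.90°  ·
  (0,5): δ = 103.46°  ·
  (0,6): δ = 131.54°  ·
  (1,2): δ = 91.82°  ·
  (1,3): δ = 47.51°  ·
  (1,4): δ = 14.57°  ·
  (1,5): δ = 12.98°  ·
  (1,6): δ = 41.07°  ·
  (2,3): δ = 135.69°  ·
  (2,4): δ = 102.76°  ·
  (2,5): δ = 75.20°  ·
  (2,6): δ = 47.11°  ·
  (3,4): δ = 147.07°  ·
  (3,5): δ = 119.51°  ·
  (3,6): δ = 91.42°  ·
  (4,5): δ = 152.44°  ·
  (4,6): δ = 124.36°  ·
  (5,6): δ = 151.91°  ·
antipodal pairs: 1

count = 1; pairs: (0,2)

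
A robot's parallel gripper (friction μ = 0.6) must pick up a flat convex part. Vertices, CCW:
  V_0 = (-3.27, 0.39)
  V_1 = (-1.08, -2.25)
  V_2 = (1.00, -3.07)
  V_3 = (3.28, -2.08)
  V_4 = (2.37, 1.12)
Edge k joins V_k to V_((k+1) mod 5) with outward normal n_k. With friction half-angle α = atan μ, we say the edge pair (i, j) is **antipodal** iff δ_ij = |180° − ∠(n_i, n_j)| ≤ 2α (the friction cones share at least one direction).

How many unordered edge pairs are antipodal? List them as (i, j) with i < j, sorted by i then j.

count = 5; pairs: (0,3), (0,4), (1,3), (1,4), (2,4)

α = atan 0.6 = 30.96°;  2α = 61.93°
n_0 = (-0.7697, -0.6385)
n_1 = (-0.3668, -0.9303)
n_2 = (+0.3983, -0.9173)
n_3 = (+0.9619, +0.2735)
n_4 = (-0.1284, +0.9917)
  (0,1): δ = 151.19°  ·
  (0,2): δ = 106.21°  ·
  (0,3): δ = 23.80°  ✓
  (0,4): δ = 57.70°  ✓
  (1,2): δ = 135.01°  ·
  (1,3): δ = 52.61°  ✓
  (1,4): δ = 28.89°  ✓
  (2,3): δ = 97.60°  ·
  (2,4): δ = 16.10°  ✓
  (3,4): δ = 98.50°  ·
antipodal pairs: 5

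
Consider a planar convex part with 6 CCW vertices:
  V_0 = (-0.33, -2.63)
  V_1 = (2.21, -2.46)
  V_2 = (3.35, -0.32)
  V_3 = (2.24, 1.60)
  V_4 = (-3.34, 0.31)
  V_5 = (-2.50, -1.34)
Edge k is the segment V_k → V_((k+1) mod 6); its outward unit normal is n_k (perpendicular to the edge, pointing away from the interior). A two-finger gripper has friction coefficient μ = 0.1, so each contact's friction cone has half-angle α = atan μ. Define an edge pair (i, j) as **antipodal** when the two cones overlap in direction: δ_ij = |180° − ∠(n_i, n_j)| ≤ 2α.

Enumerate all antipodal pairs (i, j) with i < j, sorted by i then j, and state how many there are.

α = atan 0.1 = 5.71°;  2α = 11.42°
n_0 = (+0.0668, -0.9978)
n_1 = (+0.8826, -0.4702)
n_2 = (+0.8657, +0.5005)
n_3 = (-0.2252, +0.9743)
n_4 = (-0.8912, -0.4537)
n_5 = (-0.5110, -0.8596)
  (0,1): δ = 121.87°  ·
  (0,2): δ = 63.80°  ·
  (0,3): δ = 9.19°  ✓
  (0,4): δ = 113.15°  ·
  (0,5): δ = 145.44°  ·
  (1,2): δ = 121.92°  ·
  (1,3): δ = 48.94°  ·
  (1,4): δ = 55.02°  ·
  (1,5): δ = 87.31°  ·
  (2,3): δ = 107.02°  ·
  (2,4): δ = 3.05°  ✓
  (2,5): δ = 29.24°  ·
  (3,4): δ = 76.04°  ·
  (3,5): δ = 43.75°  ·
  (4,5): δ = 147.71°  ·
antipodal pairs: 2

count = 2; pairs: (0,3), (2,4)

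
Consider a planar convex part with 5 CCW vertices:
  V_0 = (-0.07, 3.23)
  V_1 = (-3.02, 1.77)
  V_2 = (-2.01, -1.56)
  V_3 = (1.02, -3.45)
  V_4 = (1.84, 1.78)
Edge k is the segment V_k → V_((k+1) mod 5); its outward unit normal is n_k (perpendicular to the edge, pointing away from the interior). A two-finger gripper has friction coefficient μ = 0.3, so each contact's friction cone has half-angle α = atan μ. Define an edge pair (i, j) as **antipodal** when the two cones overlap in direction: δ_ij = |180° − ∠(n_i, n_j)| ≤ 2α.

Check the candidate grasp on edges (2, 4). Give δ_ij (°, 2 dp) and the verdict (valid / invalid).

δ = 5.25°, valid

α = atan 0.3 = 16.70°;  2α = 33.40°
edge 2: e_2 = (+3.03, -1.89);  n_2 = (-0.5292, -0.8485)
edge 4: e_4 = (-1.91, +1.45);  n_4 = (+0.6047, +0.7965)
∠(n_2, n_4) = 174.75°
δ = |180° − 174.75°| = 5.25°
5.25° ≤ 2α = 33.40°  →  valid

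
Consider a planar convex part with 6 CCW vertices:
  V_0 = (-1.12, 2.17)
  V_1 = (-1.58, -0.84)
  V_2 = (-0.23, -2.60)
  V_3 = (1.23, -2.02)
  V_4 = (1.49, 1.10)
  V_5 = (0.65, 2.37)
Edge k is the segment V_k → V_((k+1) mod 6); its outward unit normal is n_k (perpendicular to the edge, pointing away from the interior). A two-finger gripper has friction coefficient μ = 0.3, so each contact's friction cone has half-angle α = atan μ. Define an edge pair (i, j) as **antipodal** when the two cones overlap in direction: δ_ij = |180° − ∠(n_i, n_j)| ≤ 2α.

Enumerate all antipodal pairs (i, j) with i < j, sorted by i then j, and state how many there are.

α = atan 0.3 = 16.70°;  2α = 33.40°
n_0 = (-0.9885, +0.1511)
n_1 = (-0.7935, -0.6086)
n_2 = (+0.3692, -0.9294)
n_3 = (+0.9965, -0.0830)
n_4 = (+0.8341, +0.5517)
n_5 = (-0.1123, +0.9937)
  (0,1): δ = 133.82°  ·
  (0,2): δ = 59.65°  ·
  (0,3): δ = 3.93°  ✓
  (0,4): δ = 42.17°  ·
  (0,5): δ = 105.14°  ·
  (1,2): δ = 105.82°  ·
  (1,3): δ = 42.25°  ·
  (1,4): δ = 4.01°  ✓
  (1,5): δ = 58.96°  ·
  (2,3): δ = 116.43°  ·
  (2,4): δ = 78.18°  ·
  (2,5): δ = 15.22°  ✓
  (3,4): δ = 141.76°  ·
  (3,5): δ = 78.79°  ·
  (4,5): δ = 117.03°  ·
antipodal pairs: 3

count = 3; pairs: (0,3), (1,4), (2,5)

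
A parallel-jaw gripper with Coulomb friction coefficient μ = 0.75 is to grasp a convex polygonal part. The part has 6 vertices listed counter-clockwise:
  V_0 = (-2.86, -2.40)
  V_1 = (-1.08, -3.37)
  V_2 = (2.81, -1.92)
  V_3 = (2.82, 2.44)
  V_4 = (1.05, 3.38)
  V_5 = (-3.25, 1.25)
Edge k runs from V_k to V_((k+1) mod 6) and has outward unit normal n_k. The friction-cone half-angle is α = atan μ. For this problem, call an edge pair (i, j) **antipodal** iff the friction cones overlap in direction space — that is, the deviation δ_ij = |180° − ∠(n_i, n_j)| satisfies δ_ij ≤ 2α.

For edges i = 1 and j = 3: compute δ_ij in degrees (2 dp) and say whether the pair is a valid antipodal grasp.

α = atan 0.75 = 36.87°;  2α = 73.74°
edge 1: e_1 = (+3.89, +1.45);  n_1 = (+0.3493, -0.9370)
edge 3: e_3 = (-1.77, +0.94);  n_3 = (+0.4690, +0.8832)
∠(n_1, n_3) = 131.59°
δ = |180° − 131.59°| = 48.41°
48.41° ≤ 2α = 73.74°  →  valid

δ = 48.41°, valid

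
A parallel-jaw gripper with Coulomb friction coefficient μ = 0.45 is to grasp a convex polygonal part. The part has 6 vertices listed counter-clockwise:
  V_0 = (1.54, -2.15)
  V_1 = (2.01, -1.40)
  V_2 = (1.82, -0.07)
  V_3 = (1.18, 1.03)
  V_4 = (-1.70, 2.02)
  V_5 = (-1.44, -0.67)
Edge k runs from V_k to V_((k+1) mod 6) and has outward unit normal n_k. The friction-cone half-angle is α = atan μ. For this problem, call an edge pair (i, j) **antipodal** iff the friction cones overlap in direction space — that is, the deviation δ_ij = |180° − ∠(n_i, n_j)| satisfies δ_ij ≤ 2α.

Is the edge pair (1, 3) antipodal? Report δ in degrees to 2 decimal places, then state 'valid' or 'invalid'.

δ = 117.10°, invalid

α = atan 0.45 = 24.23°;  2α = 48.46°
edge 1: e_1 = (-0.19, +1.33);  n_1 = (+0.9899, +0.1414)
edge 3: e_3 = (-2.88, +0.99);  n_3 = (+0.3251, +0.9457)
∠(n_1, n_3) = 62.90°
δ = |180° − 62.90°| = 117.10°
117.10° > 2α = 48.46°  →  invalid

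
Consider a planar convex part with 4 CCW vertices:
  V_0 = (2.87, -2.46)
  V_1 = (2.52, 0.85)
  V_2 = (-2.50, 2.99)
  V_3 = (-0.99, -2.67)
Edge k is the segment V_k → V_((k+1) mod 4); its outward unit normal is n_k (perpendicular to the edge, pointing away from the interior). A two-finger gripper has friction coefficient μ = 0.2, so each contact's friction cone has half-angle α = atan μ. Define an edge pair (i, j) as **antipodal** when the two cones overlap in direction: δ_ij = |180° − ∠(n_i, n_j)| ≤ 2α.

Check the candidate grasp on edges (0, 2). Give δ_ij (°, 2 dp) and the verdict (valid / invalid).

δ = 8.90°, valid

α = atan 0.2 = 11.31°;  2α = 22.62°
edge 0: e_0 = (-0.35, +3.31);  n_0 = (+0.9945, +0.1052)
edge 2: e_2 = (+1.51, -5.66);  n_2 = (-0.9662, -0.2578)
∠(n_0, n_2) = 171.10°
δ = |180° − 171.10°| = 8.90°
8.90° ≤ 2α = 22.62°  →  valid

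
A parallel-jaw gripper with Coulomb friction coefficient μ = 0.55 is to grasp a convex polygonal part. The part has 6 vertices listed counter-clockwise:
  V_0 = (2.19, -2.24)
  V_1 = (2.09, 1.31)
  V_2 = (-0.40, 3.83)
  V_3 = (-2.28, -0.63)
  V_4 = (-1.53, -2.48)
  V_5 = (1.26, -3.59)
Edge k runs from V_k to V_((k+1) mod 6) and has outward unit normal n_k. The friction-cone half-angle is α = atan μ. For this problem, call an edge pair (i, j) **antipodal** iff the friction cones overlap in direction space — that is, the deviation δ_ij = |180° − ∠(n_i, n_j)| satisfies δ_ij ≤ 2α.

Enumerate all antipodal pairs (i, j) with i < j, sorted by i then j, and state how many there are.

count = 6; pairs: (0,2), (0,3), (1,3), (1,4), (2,5), (3,5)

α = atan 0.55 = 28.81°;  2α = 57.62°
n_0 = (+0.9996, +0.0282)
n_1 = (+0.7113, +0.7029)
n_2 = (-0.9215, +0.3884)
n_3 = (-0.9267, -0.3757)
n_4 = (-0.3697, -0.9292)
n_5 = (+0.8235, -0.5673)
  (0,1): δ = 136.96°  ·
  (0,2): δ = 24.47°  ✓
  (0,3): δ = 20.45°  ✓
  (0,4): δ = 66.69°  ·
  (0,5): δ = 143.82°  ·
  (1,2): δ = 67.51°  ·
  (1,3): δ = 22.59°  ✓
  (1,4): δ = 23.65°  ✓
  (1,5): δ = 100.78°  ·
  (2,3): δ = 135.08°  ·
  (2,4): δ = 88.84°  ·
  (2,5): δ = 11.71°  ✓
  (3,4): δ = 133.76°  ·
  (3,5): δ = 56.63°  ✓
  (4,5): δ = 102.87°  ·
antipodal pairs: 6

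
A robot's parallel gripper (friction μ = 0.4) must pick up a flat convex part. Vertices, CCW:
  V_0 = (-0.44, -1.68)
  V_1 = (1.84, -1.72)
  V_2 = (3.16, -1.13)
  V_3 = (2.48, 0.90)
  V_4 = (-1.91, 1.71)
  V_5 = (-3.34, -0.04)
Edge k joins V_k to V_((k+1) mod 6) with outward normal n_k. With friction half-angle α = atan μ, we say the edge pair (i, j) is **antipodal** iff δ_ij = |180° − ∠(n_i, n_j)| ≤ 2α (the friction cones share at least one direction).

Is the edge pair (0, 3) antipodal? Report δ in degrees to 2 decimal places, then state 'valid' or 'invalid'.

α = atan 0.4 = 21.80°;  2α = 43.60°
edge 0: e_0 = (+2.28, -0.04);  n_0 = (-0.0175, -0.9998)
edge 3: e_3 = (-4.39, +0.81);  n_3 = (+0.1814, +0.9834)
∠(n_0, n_3) = 170.55°
δ = |180° − 170.55°| = 9.45°
9.45° ≤ 2α = 43.60°  →  valid

δ = 9.45°, valid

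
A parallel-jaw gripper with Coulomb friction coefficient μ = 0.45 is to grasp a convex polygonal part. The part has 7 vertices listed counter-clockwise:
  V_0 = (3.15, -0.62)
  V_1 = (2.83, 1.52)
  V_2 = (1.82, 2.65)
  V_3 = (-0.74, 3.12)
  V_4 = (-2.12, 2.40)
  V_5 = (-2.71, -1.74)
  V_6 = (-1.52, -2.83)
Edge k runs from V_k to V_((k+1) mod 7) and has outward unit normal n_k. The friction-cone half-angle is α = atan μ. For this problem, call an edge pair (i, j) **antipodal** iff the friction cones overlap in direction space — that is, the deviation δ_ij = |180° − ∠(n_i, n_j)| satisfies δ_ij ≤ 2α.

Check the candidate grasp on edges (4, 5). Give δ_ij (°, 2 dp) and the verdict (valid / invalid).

α = atan 0.45 = 24.23°;  2α = 48.46°
edge 4: e_4 = (-0.59, -4.14);  n_4 = (-0.9900, +0.1411)
edge 5: e_5 = (+1.19, -1.09);  n_5 = (-0.6754, -0.7374)
∠(n_4, n_5) = 55.62°
δ = |180° − 55.62°| = 124.38°
124.38° > 2α = 48.46°  →  invalid

δ = 124.38°, invalid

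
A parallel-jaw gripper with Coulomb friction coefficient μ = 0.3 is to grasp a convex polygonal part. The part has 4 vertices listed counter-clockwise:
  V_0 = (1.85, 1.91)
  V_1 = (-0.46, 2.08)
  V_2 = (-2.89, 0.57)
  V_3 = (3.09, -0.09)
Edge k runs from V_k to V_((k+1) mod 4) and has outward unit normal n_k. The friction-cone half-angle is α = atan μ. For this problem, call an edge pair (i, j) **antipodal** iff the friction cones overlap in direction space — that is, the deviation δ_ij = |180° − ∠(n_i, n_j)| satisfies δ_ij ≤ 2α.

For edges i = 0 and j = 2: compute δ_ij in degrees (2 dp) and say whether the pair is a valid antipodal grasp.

δ = 2.09°, valid

α = atan 0.3 = 16.70°;  2α = 33.40°
edge 0: e_0 = (-2.31, +0.17);  n_0 = (+0.0734, +0.9973)
edge 2: e_2 = (+5.98, -0.66);  n_2 = (-0.1097, -0.9940)
∠(n_0, n_2) = 177.91°
δ = |180° − 177.91°| = 2.09°
2.09° ≤ 2α = 33.40°  →  valid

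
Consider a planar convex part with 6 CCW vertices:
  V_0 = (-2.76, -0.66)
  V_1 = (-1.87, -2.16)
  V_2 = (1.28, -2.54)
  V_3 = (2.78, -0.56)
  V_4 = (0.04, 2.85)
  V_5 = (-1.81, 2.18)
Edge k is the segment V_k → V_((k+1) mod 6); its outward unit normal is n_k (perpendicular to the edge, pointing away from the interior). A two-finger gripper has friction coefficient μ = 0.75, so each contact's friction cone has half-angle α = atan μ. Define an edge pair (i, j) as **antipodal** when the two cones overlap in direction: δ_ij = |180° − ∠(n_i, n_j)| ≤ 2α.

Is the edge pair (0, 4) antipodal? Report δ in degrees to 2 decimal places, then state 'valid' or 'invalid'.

α = atan 0.75 = 36.87°;  2α = 73.74°
edge 0: e_0 = (+0.89, -1.50);  n_0 = (-0.8600, -0.5103)
edge 4: e_4 = (-1.85, -0.67);  n_4 = (-0.3405, +0.9402)
∠(n_0, n_4) = 100.77°
δ = |180° − 100.77°| = 79.23°
79.23° > 2α = 73.74°  →  invalid

δ = 79.23°, invalid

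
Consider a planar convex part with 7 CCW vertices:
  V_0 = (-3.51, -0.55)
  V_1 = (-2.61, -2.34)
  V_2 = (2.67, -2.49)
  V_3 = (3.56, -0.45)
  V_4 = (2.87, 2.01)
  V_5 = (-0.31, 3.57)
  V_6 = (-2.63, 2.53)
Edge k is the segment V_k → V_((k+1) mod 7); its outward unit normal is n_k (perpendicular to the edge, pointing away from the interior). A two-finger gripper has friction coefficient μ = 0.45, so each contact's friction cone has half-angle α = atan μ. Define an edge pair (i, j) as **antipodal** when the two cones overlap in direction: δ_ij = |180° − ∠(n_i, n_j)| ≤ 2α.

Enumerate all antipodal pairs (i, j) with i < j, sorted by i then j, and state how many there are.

α = atan 0.45 = 24.23°;  2α = 48.46°
n_0 = (-0.8934, -0.4492)
n_1 = (-0.0284, -0.9996)
n_2 = (+0.9166, -0.3999)
n_3 = (+0.9628, +0.2701)
n_4 = (+0.4404, +0.8978)
n_5 = (-0.4091, +0.9125)
n_6 = (-0.9615, +0.2747)
  (0,1): δ = 118.32°  ·
  (0,2): δ = 50.26°  ·
  (0,3): δ = 11.02°  ✓
  (0,4): δ = 37.18°  ✓
  (0,5): δ = 87.45°  ·
  (0,6): δ = 137.36°  ·
  (1,2): δ = 111.94°  ·
  (1,3): δ = 72.70°  ·
  (1,4): δ = 24.50°  ✓
  (1,5): δ = 25.77°  ✓
  (1,6): δ = 75.68°  ·
  (2,3): δ = 140.76°  ·
  (2,4): δ = 92.56°  ·
  (2,5): δ = 42.28°  ✓
  (2,6): δ = 7.63°  ✓
  (3,4): δ = 131.80°  ·
  (3,5): δ = 81.52°  ·
  (3,6): δ = 31.61°  ✓
  (4,5): δ = 129.72°  ·
  (4,6): δ = 79.81°  ·
  (5,6): δ = 130.09°  ·
antipodal pairs: 7

count = 7; pairs: (0,3), (0,4), (1,4), (1,5), (2,5), (2,6), (3,6)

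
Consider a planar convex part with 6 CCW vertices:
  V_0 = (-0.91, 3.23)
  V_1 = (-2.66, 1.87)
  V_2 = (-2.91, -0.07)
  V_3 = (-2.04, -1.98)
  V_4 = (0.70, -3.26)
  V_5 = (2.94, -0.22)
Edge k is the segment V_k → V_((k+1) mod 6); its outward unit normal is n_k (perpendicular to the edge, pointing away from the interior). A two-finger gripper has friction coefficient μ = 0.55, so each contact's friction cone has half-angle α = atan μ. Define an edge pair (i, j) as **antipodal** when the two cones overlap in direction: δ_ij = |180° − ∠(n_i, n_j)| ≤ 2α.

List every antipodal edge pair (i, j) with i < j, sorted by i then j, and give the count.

count = 5; pairs: (0,4), (1,4), (1,5), (2,5), (3,5)

α = atan 0.55 = 28.81°;  2α = 57.62°
n_0 = (-0.6136, +0.7896)
n_1 = (-0.9918, +0.1278)
n_2 = (-0.9100, -0.4145)
n_3 = (-0.4232, -0.9060)
n_4 = (+0.8051, -0.5932)
n_5 = (+0.6674, +0.7447)
  (0,1): δ = 135.20°  ·
  (0,2): δ = 103.36°  ·
  (0,3): δ = 62.89°  ·
  (0,4): δ = 15.76°  ✓
  (0,5): δ = 100.28°  ·
  (1,2): δ = 148.17°  ·
  (1,3): δ = 107.70°  ·
  (1,4): δ = 29.04°  ✓
  (1,5): δ = 55.48°  ✓
  (2,3): δ = 139.53°  ·
  (2,4): δ = 60.87°  ·
  (2,5): δ = 23.65°  ✓
  (3,4): δ = 101.34°  ·
  (3,5): δ = 16.82°  ✓
  (4,5): δ = 95.48°  ·
antipodal pairs: 5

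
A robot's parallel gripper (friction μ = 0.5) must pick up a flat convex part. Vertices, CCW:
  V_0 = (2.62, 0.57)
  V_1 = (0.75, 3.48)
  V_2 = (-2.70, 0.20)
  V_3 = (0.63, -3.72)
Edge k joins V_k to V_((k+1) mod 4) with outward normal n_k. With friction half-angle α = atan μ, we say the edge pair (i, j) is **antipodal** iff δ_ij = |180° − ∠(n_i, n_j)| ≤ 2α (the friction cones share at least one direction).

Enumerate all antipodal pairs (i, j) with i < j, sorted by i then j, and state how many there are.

α = atan 0.5 = 26.57°;  2α = 53.13°
n_0 = (+0.8413, +0.5406)
n_1 = (-0.6890, +0.7247)
n_2 = (-0.7621, -0.6474)
n_3 = (+0.9072, -0.4208)
  (0,1): δ = 79.17°  ·
  (0,2): δ = 7.62°  ✓
  (0,3): δ = 122.39°  ·
  (1,2): δ = 93.21°  ·
  (1,3): δ = 21.56°  ✓
  (2,3): δ = 65.23°  ·
antipodal pairs: 2

count = 2; pairs: (0,2), (1,3)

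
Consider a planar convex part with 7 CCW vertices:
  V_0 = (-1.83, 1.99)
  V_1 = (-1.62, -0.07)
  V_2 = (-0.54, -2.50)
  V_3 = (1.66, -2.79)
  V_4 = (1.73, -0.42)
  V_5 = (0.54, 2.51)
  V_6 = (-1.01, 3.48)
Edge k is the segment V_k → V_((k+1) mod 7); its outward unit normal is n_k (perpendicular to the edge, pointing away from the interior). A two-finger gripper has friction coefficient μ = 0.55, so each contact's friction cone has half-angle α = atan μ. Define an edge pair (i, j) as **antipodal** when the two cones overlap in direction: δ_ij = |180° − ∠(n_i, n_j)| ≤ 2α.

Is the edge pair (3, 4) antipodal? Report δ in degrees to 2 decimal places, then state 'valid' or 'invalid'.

δ = 156.20°, invalid

α = atan 0.55 = 28.81°;  2α = 57.62°
edge 3: e_3 = (+0.07, +2.37);  n_3 = (+0.9996, -0.0295)
edge 4: e_4 = (-1.19, +2.93);  n_4 = (+0.9265, +0.3763)
∠(n_3, n_4) = 23.80°
δ = |180° − 23.80°| = 156.20°
156.20° > 2α = 57.62°  →  invalid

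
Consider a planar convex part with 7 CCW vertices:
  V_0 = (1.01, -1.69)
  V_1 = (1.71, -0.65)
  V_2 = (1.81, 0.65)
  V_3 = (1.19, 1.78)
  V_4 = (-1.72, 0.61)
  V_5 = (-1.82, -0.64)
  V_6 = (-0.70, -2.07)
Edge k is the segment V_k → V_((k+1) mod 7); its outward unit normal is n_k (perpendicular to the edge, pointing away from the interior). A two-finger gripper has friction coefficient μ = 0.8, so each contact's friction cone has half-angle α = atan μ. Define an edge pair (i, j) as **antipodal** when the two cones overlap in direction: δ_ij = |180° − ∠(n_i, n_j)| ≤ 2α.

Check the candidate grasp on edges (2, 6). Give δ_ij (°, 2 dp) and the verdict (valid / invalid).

α = atan 0.8 = 38.66°;  2α = 77.32°
edge 2: e_2 = (-0.62, +1.13);  n_2 = (+0.8767, +0.4810)
edge 6: e_6 = (+1.71, +0.38);  n_6 = (+0.2169, -0.9762)
∠(n_2, n_6) = 106.22°
δ = |180° − 106.22°| = 73.78°
73.78° ≤ 2α = 77.32°  →  valid

δ = 73.78°, valid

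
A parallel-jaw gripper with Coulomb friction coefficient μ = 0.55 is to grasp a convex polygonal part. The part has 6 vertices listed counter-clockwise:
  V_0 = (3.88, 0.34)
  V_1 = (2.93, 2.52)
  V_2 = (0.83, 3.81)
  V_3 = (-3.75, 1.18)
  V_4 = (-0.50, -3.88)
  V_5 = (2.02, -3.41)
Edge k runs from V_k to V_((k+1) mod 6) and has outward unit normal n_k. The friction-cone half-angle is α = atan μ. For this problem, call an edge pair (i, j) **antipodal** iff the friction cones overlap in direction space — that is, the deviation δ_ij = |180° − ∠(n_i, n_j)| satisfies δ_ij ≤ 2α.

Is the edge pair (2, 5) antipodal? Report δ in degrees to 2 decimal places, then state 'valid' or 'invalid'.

α = atan 0.55 = 28.81°;  2α = 57.62°
edge 2: e_2 = (-4.58, -2.63);  n_2 = (-0.4980, +0.8672)
edge 5: e_5 = (+1.86, +3.75);  n_5 = (+0.8959, -0.4443)
∠(n_2, n_5) = 146.25°
δ = |180° − 146.25°| = 33.75°
33.75° ≤ 2α = 57.62°  →  valid

δ = 33.75°, valid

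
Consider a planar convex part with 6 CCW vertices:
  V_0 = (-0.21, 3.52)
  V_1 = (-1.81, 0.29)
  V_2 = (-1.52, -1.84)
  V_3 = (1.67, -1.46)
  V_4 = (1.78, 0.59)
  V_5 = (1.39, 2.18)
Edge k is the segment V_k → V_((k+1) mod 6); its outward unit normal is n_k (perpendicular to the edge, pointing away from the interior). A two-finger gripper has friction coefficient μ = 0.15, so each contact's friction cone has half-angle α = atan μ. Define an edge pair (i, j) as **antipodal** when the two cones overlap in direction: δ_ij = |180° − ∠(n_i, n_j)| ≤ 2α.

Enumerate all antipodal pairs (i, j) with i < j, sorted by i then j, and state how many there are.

count = 2; pairs: (1,3), (1,4)

α = atan 0.15 = 8.53°;  2α = 17.06°
n_0 = (-0.8961, +0.4439)
n_1 = (-0.9909, -0.1349)
n_2 = (+0.1183, -0.9930)
n_3 = (+0.9986, -0.0536)
n_4 = (+0.9712, +0.2382)
n_5 = (+0.6421, +0.7666)
  (0,1): δ = 145.90°  ·
  (0,2): δ = 56.86°  ·
  (0,3): δ = 23.28°  ·
  (0,4): δ = 40.13°  ·
  (0,5): δ = 76.41°  ·
  (1,2): δ = 90.96°  ·
  (1,3): δ = 10.82°  ✓
  (1,4): δ = 6.03°  ✓
  (1,5): δ = 42.30°  ·
  (2,3): δ = 99.86°  ·
  (2,4): δ = 83.01°  ·
  (2,5): δ = 46.74°  ·
  (3,4): δ = 163.15°  ·
  (3,5): δ = 126.87°  ·
  (4,5): δ = 143.73°  ·
antipodal pairs: 2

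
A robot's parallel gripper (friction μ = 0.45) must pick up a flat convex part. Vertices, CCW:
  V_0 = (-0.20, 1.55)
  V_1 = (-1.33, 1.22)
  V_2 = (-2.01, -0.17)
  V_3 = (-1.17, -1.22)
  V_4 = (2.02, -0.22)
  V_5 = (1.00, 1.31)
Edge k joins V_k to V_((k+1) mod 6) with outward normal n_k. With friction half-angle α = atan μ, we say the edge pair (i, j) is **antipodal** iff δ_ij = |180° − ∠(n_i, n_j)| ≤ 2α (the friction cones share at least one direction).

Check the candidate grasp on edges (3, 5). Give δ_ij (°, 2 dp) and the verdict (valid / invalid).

δ = 28.72°, valid

α = atan 0.45 = 24.23°;  2α = 48.46°
edge 3: e_3 = (+3.19, +1.00);  n_3 = (+0.2991, -0.9542)
edge 5: e_5 = (-1.20, +0.24);  n_5 = (+0.1961, +0.9806)
∠(n_3, n_5) = 151.28°
δ = |180° − 151.28°| = 28.72°
28.72° ≤ 2α = 48.46°  →  valid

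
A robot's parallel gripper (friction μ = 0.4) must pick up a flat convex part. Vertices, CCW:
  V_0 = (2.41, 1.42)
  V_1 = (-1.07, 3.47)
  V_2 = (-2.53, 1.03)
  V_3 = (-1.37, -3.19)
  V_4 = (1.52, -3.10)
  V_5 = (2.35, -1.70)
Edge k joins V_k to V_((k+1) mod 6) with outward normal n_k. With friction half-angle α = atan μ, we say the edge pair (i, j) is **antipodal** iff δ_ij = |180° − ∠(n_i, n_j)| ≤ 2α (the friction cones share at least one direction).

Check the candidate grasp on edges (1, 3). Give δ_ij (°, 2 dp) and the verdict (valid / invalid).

α = atan 0.4 = 21.80°;  2α = 43.60°
edge 1: e_1 = (-1.46, -2.44);  n_1 = (-0.8581, +0.5135)
edge 3: e_3 = (+2.89, +0.09);  n_3 = (+0.0311, -0.9995)
∠(n_1, n_3) = 122.68°
δ = |180° − 122.68°| = 57.32°
57.32° > 2α = 43.60°  →  invalid

δ = 57.32°, invalid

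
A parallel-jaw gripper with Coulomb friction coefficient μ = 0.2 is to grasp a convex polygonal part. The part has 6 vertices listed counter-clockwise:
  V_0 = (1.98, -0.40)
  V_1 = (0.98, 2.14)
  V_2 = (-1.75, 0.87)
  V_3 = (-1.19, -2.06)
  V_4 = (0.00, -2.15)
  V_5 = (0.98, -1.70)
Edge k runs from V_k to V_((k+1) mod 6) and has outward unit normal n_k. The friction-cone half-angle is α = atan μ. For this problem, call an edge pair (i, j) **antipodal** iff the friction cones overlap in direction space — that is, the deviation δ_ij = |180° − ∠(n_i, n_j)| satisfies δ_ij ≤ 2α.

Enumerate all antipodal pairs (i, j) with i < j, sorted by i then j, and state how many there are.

count = 2; pairs: (0,2), (1,4)

α = atan 0.2 = 11.31°;  2α = 22.62°
n_0 = (+0.9305, +0.3663)
n_1 = (-0.4218, +0.9067)
n_2 = (-0.9822, -0.1877)
n_3 = (-0.0754, -0.9972)
n_4 = (+0.4173, -0.9088)
n_5 = (+0.7926, -0.6097)
  (0,1): δ = 86.54°  ·
  (0,2): δ = 10.67°  ✓
  (0,3): δ = 64.19°  ·
  (0,4): δ = 93.17°  ·
  (0,5): δ = 120.94°  ·
  (1,2): δ = 104.13°  ·
  (1,3): δ = 29.27°  ·
  (1,4): δ = 0.28°  ✓
  (1,5): δ = 27.48°  ·
  (2,3): δ = 105.15°  ·
  (2,4): δ = 76.16°  ·
  (2,5): δ = 48.39°  ·
  (3,4): δ = 151.01°  ·
  (3,5): δ = 123.24°  ·
  (4,5): δ = 152.23°  ·
antipodal pairs: 2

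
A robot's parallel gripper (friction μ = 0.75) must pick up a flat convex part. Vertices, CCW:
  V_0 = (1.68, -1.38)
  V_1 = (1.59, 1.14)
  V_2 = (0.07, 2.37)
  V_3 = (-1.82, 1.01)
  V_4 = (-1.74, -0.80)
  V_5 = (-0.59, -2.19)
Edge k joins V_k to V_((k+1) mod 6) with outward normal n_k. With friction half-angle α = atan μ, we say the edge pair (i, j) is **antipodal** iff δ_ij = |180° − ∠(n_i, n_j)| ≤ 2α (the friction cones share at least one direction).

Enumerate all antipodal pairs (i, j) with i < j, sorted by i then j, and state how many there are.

count = 8; pairs: (0,2), (0,3), (0,4), (1,3), (1,4), (1,5), (2,5), (3,5)

α = atan 0.75 = 36.87°;  2α = 73.74°
n_0 = (+0.9994, +0.0357)
n_1 = (+0.6291, +0.7774)
n_2 = (-0.5841, +0.8117)
n_3 = (-0.9990, -0.0442)
n_4 = (-0.7705, -0.6375)
n_5 = (+0.3361, -0.9418)
  (0,1): δ = 131.03°  ·
  (0,2): δ = 56.31°  ✓
  (0,3): δ = 0.49°  ✓
  (0,4): δ = 37.56°  ✓
  (0,5): δ = 107.59°  ·
  (1,2): δ = 105.28°  ·
  (1,3): δ = 48.49°  ✓
  (1,4): δ = 11.42°  ✓
  (1,5): δ = 58.62°  ✓
  (2,3): δ = 123.21°  ·
  (2,4): δ = 86.14°  ·
  (2,5): δ = 16.10°  ✓
  (3,4): δ = 142.93°  ·
  (3,5): δ = 72.89°  ✓
  (4,5): δ = 109.96°  ·
antipodal pairs: 8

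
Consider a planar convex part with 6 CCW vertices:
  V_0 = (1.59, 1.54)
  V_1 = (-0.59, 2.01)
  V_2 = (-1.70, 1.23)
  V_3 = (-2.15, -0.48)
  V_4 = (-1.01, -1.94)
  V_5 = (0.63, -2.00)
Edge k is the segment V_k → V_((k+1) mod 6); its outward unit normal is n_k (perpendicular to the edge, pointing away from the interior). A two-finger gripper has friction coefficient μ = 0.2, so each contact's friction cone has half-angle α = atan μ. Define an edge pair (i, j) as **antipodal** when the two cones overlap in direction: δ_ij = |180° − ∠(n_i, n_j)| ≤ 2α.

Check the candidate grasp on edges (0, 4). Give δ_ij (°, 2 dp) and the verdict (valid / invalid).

δ = 10.07°, valid

α = atan 0.2 = 11.31°;  2α = 22.62°
edge 0: e_0 = (-2.18, +0.47);  n_0 = (+0.2108, +0.9775)
edge 4: e_4 = (+1.64, -0.06);  n_4 = (-0.0366, -0.9993)
∠(n_0, n_4) = 169.93°
δ = |180° − 169.93°| = 10.07°
10.07° ≤ 2α = 22.62°  →  valid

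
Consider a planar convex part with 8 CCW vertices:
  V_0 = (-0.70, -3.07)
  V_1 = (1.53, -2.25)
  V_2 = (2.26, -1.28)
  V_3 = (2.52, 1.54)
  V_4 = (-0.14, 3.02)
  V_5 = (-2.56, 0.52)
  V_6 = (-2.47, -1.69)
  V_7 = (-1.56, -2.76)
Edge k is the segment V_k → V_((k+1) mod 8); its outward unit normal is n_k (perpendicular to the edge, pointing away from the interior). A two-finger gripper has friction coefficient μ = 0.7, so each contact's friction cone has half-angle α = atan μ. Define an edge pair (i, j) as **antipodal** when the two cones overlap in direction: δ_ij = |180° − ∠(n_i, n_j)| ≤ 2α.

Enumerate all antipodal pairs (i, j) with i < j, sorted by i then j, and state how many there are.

α = atan 0.7 = 34.99°;  2α = 69.98°
n_0 = (+0.3451, -0.9386)
n_1 = (+0.7990, -0.6013)
n_2 = (+0.9958, -0.0918)
n_3 = (+0.4862, +0.8738)
n_4 = (-0.7185, +0.6955)
n_5 = (-0.9992, -0.0407)
n_6 = (-0.7618, -0.6479)
n_7 = (-0.3391, -0.9407)
  (0,1): δ = 147.15°  ·
  (0,2): δ = 115.46°  ·
  (0,3): δ = 49.28°  ✓
  (0,4): δ = 25.74°  ✓
  (0,5): δ = 72.14°  ·
  (0,6): δ = 110.19°  ·
  (0,7): δ = 139.99°  ·
  (1,2): δ = 148.30°  ·
  (1,3): δ = 82.13°  ·
  (1,4): δ = 7.10°  ✓
  (1,5): δ = 39.30°  ✓
  (1,6): δ = 77.34°  ·
  (1,7): δ = 107.14°  ·
  (2,3): δ = 113.82°  ·
  (2,4): δ = 38.80°  ✓
  (2,5): δ = 7.60°  ✓
  (2,6): δ = 45.65°  ✓
  (2,7): δ = 75.45°  ·
  (3,4): δ = 104.98°  ·
  (3,5): δ = 58.58°  ✓
  (3,6): δ = 20.53°  ✓
  (3,7): δ = 9.27°  ✓
  (4,5): δ = 133.60°  ·
  (4,6): δ = 95.55°  ·
  (4,7): δ = 65.75°  ✓
  (5,6): δ = 141.95°  ·
  (5,7): δ = 112.15°  ·
  (6,7): δ = 150.20°  ·
antipodal pairs: 11

count = 11; pairs: (0,3), (0,4), (1,4), (1,5), (2,4), (2,5), (2,6), (3,5), (3,6), (3,7), (4,7)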